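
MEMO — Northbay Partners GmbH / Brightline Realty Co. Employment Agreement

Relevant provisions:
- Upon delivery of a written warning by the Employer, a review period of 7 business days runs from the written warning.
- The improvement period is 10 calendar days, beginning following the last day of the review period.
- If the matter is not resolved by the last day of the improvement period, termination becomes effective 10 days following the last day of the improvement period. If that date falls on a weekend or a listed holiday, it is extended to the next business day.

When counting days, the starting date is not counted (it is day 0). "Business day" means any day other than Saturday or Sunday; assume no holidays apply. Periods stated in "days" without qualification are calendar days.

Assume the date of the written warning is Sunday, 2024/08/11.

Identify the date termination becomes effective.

The last day of the review period: counting 7 business days from Sunday, 2024/08/11 (Aug 12, Aug 13, Aug 14, Aug 15, Aug 16, Aug 19, Aug 20, skipping weekends) reaches Tuesday, 2024/08/20.
The last day of the improvement period: 2024/08/20 + 10 days = 2024/08/30.
The date termination becomes effective: 10 calendar days after 2024/08/30 is 2024/09/09. 2024/09/09 is a Monday, so no roll-forward applies.

2024/09/09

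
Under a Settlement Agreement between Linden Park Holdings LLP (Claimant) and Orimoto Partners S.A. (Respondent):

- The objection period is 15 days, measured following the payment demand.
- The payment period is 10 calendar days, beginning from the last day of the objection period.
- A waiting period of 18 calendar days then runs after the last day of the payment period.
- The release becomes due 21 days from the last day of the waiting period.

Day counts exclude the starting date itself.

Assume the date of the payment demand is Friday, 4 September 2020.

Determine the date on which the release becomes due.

Adding 15 calendar days to 4 September 2020 gives 19 September 2020, which is the last day of the objection period.
The last day of the payment period: 10 calendar days after 19 September 2020 is 29 September 2020.
The last day of the waiting period: 18 calendar days after 29 September 2020 is 17 October 2020.
The date on which the release becomes due: 21 calendar days after 17 October 2020 is 7 November 2020.

7 November 2020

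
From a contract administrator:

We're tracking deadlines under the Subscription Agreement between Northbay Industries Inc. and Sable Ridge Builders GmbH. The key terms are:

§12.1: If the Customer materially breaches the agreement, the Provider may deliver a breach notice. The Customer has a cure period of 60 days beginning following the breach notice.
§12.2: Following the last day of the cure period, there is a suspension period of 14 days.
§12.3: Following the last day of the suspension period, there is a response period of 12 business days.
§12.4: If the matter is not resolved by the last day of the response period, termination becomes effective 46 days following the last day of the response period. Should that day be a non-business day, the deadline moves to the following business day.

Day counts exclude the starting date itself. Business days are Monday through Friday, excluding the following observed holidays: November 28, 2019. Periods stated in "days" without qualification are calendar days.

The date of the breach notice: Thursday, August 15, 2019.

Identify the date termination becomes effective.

December 30, 2019

Adding 60 calendar days to August 15, 2019 gives October 14, 2019, which is the last day of the cure period.
Adding 14 calendar days to October 14, 2019 gives October 28, 2019, which is the last day of the suspension period.
The last day of the response period: 12 business days after Monday, October 28, 2019, skipping weekends — Oct 29, Oct 30, Oct 31, Nov 1, …, Nov 11, Nov 12, Nov 13 — lands on Wednesday, November 13, 2019.
The date termination becomes effective: 46 calendar days after November 13, 2019 is December 29, 2019. That falls on a Sunday, so it rolls to the next business day, Monday, December 30, 2019.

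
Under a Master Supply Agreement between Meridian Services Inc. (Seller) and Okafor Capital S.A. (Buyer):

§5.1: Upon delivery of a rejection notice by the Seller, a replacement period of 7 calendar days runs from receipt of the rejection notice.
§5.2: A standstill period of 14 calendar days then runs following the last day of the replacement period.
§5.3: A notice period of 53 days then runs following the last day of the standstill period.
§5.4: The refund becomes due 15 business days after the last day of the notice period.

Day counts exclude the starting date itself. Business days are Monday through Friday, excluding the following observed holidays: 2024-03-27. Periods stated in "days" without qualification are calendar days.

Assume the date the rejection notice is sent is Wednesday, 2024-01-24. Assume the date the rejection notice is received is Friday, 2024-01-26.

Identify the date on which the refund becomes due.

2024-04-30

The last day of the replacement period: 2024-01-26 + 7 days = 2024-02-02.
The last day of the standstill period: 14 calendar days after 2024-02-02 is 2024-02-16.
The last day of the notice period: 53 calendar days after 2024-02-16 is 2024-04-09.
The date on which the refund becomes due: 15 business days after Tuesday, 2024-04-09, skipping weekends — Apr 10, Apr 11, Apr 12, Apr 15, …, Apr 26, Apr 29, Apr 30 — lands on Tuesday, 2024-04-30.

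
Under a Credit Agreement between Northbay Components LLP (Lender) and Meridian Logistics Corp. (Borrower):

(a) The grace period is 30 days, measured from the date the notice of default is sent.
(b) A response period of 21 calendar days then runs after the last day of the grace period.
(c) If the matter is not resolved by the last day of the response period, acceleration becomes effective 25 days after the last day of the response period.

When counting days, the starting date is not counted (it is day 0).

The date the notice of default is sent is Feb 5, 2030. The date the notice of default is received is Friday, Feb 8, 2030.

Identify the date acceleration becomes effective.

The last day of the grace period: 30 calendar days after Feb 5, 2030 is Mar 7, 2030.
The last day of the response period: Mar 7, 2030 + 21 days = Mar 28, 2030.
The date acceleration becomes effective: Mar 28, 2030 + 25 days = Apr 22, 2030.

Apr 22, 2030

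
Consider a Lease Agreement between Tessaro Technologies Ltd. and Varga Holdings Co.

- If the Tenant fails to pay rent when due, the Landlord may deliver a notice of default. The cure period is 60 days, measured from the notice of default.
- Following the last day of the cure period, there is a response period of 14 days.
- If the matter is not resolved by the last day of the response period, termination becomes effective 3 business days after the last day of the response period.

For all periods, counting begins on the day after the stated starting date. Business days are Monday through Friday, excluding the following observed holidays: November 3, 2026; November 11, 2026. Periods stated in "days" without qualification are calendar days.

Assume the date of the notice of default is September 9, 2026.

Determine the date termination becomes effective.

November 25, 2026

The last day of the cure period: 60 calendar days after September 9, 2026 is November 8, 2026.
The last day of the response period: 14 calendar days after November 8, 2026 is November 22, 2026.
From Sunday, November 22, 2026, 3 business days (Nov 23, Nov 24, Nov 25, skipping weekends) brings us to Wednesday, November 25, 2026, which is the date termination becomes effective.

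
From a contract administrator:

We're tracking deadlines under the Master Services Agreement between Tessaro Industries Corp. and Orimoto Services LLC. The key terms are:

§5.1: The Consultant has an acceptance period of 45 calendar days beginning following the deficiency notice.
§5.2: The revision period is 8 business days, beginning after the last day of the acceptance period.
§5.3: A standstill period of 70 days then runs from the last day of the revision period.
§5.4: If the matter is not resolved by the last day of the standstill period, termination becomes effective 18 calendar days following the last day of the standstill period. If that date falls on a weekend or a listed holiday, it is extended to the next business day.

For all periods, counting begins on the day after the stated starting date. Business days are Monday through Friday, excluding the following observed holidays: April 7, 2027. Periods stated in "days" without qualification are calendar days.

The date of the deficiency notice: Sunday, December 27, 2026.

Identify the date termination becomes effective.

May 21, 2027

The last day of the acceptance period: December 27, 2026 + 45 days = February 10, 2027.
The last day of the revision period: counting 8 business days from Wednesday, February 10, 2027 (Feb 11, Feb 12, Feb 15, Feb 16, Feb 17, Feb 18, Feb 19, Feb 22, skipping weekends) reaches Monday, February 22, 2027.
The last day of the standstill period: February 22, 2027 + 70 days = May 3, 2027.
Adding 18 calendar days to May 3, 2027 gives May 21, 2027, which is the date termination becomes effective. May 21, 2027 is a Friday and is not a listed holiday, so no roll-forward applies.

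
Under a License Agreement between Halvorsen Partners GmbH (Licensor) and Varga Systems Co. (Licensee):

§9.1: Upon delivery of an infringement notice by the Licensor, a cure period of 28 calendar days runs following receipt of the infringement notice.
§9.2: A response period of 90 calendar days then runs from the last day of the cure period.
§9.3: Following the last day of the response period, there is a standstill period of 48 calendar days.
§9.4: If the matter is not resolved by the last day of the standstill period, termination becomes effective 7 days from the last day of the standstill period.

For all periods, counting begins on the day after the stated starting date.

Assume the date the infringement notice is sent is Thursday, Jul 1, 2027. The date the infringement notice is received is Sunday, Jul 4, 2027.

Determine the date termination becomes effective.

The last day of the cure period: 28 calendar days after Jul 4, 2027 is Aug 1, 2027.
The last day of the response period: Aug 1, 2027 + 90 days = Oct 30, 2027.
The last day of the standstill period: 48 calendar days after Oct 30, 2027 is Dec 17, 2027.
The date termination becomes effective: 7 calendar days after Dec 17, 2027 is Dec 24, 2027.

Dec 24, 2027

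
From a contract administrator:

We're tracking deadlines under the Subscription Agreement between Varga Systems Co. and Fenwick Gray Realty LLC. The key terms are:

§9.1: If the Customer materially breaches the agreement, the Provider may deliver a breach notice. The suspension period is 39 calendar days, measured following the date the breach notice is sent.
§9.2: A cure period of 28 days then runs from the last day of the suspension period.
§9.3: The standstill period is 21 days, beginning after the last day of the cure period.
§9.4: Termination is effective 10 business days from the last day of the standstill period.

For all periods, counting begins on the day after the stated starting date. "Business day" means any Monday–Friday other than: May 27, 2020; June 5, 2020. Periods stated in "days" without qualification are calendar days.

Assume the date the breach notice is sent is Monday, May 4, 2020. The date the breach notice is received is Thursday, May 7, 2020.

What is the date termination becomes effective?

Adding 39 calendar days to May 4, 2020 gives June 12, 2020, which is the last day of the suspension period.
The last day of the cure period: June 12, 2020 + 28 days = July 10, 2020.
The last day of the standstill period: 21 calendar days after July 10, 2020 is July 31, 2020.
From Friday, July 31, 2020, 10 business days (Aug 3, Aug 4, Aug 5, Aug 6, Aug 7, Aug 10, Aug 11, Aug 12, Aug 13, Aug 14, skipping weekends) brings us to Friday, August 14, 2020, which is the date termination becomes effective.

August 14, 2020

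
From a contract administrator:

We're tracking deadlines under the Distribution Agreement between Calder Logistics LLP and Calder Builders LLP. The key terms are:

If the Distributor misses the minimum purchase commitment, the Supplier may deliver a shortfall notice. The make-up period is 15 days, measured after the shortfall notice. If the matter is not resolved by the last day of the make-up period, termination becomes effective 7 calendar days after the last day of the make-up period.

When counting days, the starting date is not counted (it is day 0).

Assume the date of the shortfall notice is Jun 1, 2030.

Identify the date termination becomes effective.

Jun 23, 2030

The last day of the make-up period: 15 calendar days after Jun 1, 2030 is Jun 16, 2030.
Adding 7 calendar days to Jun 16, 2030 gives Jun 23, 2030, which is the date termination becomes effective.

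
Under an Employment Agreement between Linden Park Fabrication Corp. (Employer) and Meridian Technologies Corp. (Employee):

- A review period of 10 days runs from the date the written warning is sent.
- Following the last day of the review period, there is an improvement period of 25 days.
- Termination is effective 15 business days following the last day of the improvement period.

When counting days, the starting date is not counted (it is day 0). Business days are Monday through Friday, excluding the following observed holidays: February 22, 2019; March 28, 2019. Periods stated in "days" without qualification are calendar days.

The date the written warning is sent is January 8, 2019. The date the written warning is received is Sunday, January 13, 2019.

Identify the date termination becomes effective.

The last day of the review period: January 8, 2019 + 10 days = January 18, 2019.
The last day of the improvement period: January 18, 2019 + 25 days = February 12, 2019.
The date termination becomes effective: 15 business days after Tuesday, February 12, 2019, skipping weekends and the listed holiday on Feb 22 — Feb 13, Feb 14, Feb 15, Feb 18, …, Mar 4, Mar 5, Mar 6 — lands on Wednesday, March 6, 2019.

March 6, 2019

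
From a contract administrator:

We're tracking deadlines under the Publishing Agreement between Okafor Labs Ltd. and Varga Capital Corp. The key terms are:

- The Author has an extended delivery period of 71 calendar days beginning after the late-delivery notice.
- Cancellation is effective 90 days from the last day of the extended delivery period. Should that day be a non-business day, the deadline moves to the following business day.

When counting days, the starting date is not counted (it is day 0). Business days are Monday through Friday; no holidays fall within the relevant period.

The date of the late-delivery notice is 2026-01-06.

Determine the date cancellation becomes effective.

2026-06-16

The last day of the extended delivery period: 2026-01-06 + 71 days = 2026-03-18.
The date cancellation becomes effective: 2026-03-18 + 90 days = 2026-06-16. 2026-06-16 is a Tuesday, so no roll-forward applies.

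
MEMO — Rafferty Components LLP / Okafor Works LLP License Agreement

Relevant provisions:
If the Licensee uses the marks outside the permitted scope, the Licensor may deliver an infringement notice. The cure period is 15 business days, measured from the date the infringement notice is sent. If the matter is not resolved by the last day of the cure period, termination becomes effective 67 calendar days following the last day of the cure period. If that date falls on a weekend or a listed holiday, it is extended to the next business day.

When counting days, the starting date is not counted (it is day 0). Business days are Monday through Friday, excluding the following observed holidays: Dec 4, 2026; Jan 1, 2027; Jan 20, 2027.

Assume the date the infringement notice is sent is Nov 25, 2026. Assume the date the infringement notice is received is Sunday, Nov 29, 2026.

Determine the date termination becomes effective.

Feb 22, 2027

The last day of the cure period: 15 business days after Wednesday, Nov 25, 2026, skipping weekends and the listed holiday on Dec 4 — Nov 26, Nov 27, Nov 30, Dec 1, …, Dec 15, Dec 16, Dec 17 — lands on Thursday, Dec 17, 2026.
The date termination becomes effective: 67 calendar days after Dec 17, 2026 is Feb 22, 2027. Feb 22, 2027 is a Monday and is not a listed holiday, so no roll-forward applies.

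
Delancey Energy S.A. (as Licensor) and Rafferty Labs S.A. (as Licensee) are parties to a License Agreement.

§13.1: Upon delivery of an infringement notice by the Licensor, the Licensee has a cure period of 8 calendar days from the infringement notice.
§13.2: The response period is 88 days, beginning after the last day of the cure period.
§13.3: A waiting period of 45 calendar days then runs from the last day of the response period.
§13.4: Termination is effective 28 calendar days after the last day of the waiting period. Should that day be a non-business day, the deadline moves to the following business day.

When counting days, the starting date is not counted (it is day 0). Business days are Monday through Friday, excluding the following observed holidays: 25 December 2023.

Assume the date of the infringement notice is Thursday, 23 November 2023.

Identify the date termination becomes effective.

The last day of the cure period: 8 calendar days after 23 November 2023 is 1 December 2023.
The last day of the response period: 88 calendar days after 1 December 2023 is 27 February 2024.
The last day of the waiting period: 27 February 2024 + 45 days = 12 April 2024.
Adding 28 calendar days to 12 April 2024 gives 10 May 2024, which is the date termination becomes effective. 10 May 2024 is a Friday and is not a listed holiday, so no roll-forward applies.

10 May 2024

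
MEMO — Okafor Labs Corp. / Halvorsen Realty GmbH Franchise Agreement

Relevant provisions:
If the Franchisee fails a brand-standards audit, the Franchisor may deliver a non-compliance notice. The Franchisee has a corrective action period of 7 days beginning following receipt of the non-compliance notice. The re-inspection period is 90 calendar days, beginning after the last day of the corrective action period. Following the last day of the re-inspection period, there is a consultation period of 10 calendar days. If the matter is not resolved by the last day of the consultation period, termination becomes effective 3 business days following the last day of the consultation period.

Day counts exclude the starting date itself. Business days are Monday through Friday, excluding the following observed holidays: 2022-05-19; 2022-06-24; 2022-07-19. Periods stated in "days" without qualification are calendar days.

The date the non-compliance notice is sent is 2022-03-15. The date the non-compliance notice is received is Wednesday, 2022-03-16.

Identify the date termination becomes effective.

2022-07-06

The last day of the corrective action period: 7 calendar days after 2022-03-16 is 2022-03-23.
The last day of the re-inspection period: 90 calendar days after 2022-03-23 is 2022-06-21.
Adding 10 calendar days to 2022-06-21 gives 2022-07-01, which is the last day of the consultation period.
From Friday, 2022-07-01, 3 business days (Jul 4, Jul 5, Jul 6, skipping weekends) brings us to Wednesday, 2022-07-06, which is the date termination becomes effective.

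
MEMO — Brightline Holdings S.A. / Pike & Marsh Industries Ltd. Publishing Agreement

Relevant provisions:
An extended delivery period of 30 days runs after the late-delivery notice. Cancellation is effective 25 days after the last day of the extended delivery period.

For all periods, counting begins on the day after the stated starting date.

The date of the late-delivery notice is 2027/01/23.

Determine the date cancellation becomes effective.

2027/03/19

Adding 30 calendar days to 2027/01/23 gives 2027/02/22, which is the last day of the extended delivery period.
The date cancellation becomes effective: 2027/02/22 + 25 days = 2027/03/19.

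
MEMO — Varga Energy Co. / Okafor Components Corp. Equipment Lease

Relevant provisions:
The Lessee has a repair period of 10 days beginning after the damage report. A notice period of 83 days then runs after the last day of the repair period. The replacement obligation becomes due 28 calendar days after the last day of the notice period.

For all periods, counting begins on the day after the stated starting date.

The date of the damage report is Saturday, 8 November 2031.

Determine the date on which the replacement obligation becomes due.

8 March 2032

Adding 10 calendar days to 8 November 2031 gives 18 November 2031, which is the last day of the repair period.
The last day of the notice period: 83 calendar days after 18 November 2031 is 9 February 2032.
The date on which the replacement obligation becomes due: 9 February 2032 + 28 days = 8 March 2032.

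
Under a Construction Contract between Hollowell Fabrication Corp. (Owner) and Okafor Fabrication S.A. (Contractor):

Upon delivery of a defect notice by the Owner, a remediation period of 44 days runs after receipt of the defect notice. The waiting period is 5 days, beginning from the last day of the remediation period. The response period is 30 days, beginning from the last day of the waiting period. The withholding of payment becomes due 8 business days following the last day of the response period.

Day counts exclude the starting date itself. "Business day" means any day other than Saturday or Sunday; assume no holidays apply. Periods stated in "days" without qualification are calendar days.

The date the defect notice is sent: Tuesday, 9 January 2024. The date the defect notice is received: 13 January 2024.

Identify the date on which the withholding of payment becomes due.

The last day of the remediation period: 44 calendar days after 13 January 2024 is 26 February 2024.
Adding 5 calendar days to 26 February 2024 gives 2 March 2024, which is the last day of the waiting period.
The last day of the response period: 2 March 2024 + 30 days = 1 April 2024.
The date on which the withholding of payment becomes due: 8 business days after Monday, 1 April 2024, skipping weekends — Apr 2, Apr 3, Apr 4, Apr 5, Apr 8, Apr 9, Apr 10, Apr 11 — lands on Thursday, 11 April 2024.

11 April 2024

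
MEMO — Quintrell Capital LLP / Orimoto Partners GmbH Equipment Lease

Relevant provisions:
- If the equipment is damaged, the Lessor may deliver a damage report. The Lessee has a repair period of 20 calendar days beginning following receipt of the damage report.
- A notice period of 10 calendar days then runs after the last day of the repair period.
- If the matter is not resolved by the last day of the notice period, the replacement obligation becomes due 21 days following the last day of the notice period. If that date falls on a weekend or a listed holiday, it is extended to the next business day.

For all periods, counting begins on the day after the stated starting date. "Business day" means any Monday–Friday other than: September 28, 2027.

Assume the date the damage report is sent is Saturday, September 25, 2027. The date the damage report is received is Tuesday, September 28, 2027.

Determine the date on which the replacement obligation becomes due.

The last day of the repair period: September 28, 2027 + 20 days = October 18, 2027.
The last day of the notice period: 10 calendar days after October 18, 2027 is October 28, 2027.
The date on which the replacement obligation becomes due: 21 calendar days after October 28, 2027 is November 18, 2027. November 18, 2027 is a Thursday and is not a listed holiday, so no roll-forward applies.

November 18, 2027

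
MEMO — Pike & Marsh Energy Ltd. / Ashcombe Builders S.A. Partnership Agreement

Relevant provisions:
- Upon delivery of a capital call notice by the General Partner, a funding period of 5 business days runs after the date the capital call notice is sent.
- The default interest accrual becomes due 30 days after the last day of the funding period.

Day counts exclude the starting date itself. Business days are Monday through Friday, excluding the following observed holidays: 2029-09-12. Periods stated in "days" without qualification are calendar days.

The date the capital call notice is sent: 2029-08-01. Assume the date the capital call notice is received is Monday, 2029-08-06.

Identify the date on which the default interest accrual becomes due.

From Wednesday, 2029-08-01, 5 business days (Aug 2, Aug 3, Aug 6, Aug 7, Aug 8, skipping weekends) brings us to Wednesday, 2029-08-08, which is the last day of the funding period.
Adding 30 calendar days to 2029-08-08 gives 2029-09-07, which is the date on which the default interest accrual becomes due.

2029-09-07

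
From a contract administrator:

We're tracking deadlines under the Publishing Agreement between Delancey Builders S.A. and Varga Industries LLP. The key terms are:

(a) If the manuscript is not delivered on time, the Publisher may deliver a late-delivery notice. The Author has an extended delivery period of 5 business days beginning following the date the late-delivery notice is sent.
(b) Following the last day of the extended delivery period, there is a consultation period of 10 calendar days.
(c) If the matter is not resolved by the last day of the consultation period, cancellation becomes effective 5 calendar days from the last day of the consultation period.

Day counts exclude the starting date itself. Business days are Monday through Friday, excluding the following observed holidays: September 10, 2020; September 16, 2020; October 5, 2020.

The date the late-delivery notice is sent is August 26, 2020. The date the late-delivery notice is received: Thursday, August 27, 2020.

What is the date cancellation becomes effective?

The last day of the extended delivery period: 5 business days after Wednesday, August 26, 2020, skipping weekends — Aug 27, Aug 28, Aug 31, Sep 1, Sep 2 — lands on Wednesday, September 2, 2020.
Adding 10 calendar days to September 2, 2020 gives September 12, 2020, which is the last day of the consultation period.
Adding 5 calendar days to September 12, 2020 gives September 17, 2020, which is the date cancellation becomes effective.

September 17, 2020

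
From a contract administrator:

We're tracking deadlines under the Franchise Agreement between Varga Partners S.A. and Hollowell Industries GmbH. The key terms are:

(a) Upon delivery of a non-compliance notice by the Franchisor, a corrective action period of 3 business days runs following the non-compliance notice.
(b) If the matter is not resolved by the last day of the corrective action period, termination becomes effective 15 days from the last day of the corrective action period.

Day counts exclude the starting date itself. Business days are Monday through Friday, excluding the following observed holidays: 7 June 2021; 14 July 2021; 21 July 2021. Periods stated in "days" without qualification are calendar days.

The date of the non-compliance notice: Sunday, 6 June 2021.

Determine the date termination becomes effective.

From Sunday, 6 June 2021, 3 business days (Jun 8, Jun 9, Jun 10, skipping weekends and the listed holiday on Jun 7) brings us to Thursday, 10 June 2021, which is the last day of the corrective action period.
The date termination becomes effective: 15 calendar days after 10 June 2021 is 25 June 2021.

25 June 2021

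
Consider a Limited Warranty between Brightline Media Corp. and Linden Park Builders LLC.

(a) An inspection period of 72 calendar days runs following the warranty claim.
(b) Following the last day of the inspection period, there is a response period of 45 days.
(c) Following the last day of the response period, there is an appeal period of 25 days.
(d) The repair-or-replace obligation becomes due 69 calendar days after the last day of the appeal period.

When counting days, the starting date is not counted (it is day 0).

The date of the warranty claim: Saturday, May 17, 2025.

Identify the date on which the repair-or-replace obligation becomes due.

Dec 14, 2025

Adding 72 calendar days to May 17, 2025 gives Jul 28, 2025, which is the last day of the inspection period.
Adding 45 calendar days to Jul 28, 2025 gives Sep 11, 2025, which is the last day of the response period.
The last day of the appeal period: Sep 11, 2025 + 25 days = Oct 6, 2025.
The date on which the repair-or-replace obligation becomes due: Oct 6, 2025 + 69 days = Dec 14, 2025.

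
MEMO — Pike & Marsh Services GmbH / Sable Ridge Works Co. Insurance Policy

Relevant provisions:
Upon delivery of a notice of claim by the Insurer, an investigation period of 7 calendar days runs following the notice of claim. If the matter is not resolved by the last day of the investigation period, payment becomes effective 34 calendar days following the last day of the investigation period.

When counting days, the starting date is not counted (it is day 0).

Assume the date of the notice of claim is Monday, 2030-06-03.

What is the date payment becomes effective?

The last day of the investigation period: 2030-06-03 + 7 days = 2030-06-10.
The date payment becomes effective: 2030-06-10 + 34 days = 2030-07-14.

2030-07-14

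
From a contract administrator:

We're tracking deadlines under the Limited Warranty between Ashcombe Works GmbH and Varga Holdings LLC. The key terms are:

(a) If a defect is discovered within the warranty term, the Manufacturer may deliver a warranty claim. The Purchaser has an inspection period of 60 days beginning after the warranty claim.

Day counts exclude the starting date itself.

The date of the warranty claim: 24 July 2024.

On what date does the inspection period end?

Adding 60 calendar days to 24 July 2024 gives 22 September 2024, which is the last day of the inspection period.

22 September 2024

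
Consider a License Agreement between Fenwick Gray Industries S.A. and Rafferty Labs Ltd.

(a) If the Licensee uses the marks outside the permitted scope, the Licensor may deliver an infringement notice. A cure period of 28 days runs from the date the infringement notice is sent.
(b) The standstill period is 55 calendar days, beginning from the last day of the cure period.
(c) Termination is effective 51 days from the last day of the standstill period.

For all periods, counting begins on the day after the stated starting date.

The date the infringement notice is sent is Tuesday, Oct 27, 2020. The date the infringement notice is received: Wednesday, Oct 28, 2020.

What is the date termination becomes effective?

The last day of the cure period: Oct 27, 2020 + 28 days = Nov 24, 2020.
The last day of the standstill period: Nov 24, 2020 + 55 days = Jan 18, 2021.
The date termination becomes effective: 51 calendar days after Jan 18, 2021 is Mar 10, 2021.

Mar 10, 2021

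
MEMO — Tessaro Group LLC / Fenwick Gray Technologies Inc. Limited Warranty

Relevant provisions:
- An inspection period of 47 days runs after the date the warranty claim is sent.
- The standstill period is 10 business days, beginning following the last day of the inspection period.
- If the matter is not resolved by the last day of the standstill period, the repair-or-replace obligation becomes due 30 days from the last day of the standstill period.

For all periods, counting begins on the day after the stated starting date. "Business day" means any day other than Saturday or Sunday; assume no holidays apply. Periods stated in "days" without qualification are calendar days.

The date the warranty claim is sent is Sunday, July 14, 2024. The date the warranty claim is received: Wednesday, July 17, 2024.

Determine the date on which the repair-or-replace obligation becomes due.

October 13, 2024

The last day of the inspection period: July 14, 2024 + 47 days = August 30, 2024.
The last day of the standstill period: 10 business days after Friday, August 30, 2024, skipping weekends — Sep 2, Sep 3, Sep 4, Sep 5, Sep 6, Sep 9, Sep 10, Sep 11, Sep 12, Sep 13 — lands on Friday, September 13, 2024.
The date on which the repair-or-replace obligation becomes due: 30 calendar days after September 13, 2024 is October 13, 2024.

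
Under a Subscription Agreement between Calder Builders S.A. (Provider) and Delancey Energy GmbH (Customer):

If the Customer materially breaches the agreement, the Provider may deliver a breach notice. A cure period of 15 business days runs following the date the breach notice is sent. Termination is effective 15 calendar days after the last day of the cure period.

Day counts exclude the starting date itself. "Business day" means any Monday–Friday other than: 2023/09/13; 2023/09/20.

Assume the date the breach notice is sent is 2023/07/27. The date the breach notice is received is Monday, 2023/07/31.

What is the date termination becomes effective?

2023/09/01

From Thursday, 2023/07/27, 15 business days (Jul 28, Jul 31, Aug 1, Aug 2, …, Aug 15, Aug 16, Aug 17, skipping weekends) brings us to Thursday, 2023/08/17, which is the last day of the cure period.
The date termination becomes effective: 15 calendar days after 2023/08/17 is 2023/09/01.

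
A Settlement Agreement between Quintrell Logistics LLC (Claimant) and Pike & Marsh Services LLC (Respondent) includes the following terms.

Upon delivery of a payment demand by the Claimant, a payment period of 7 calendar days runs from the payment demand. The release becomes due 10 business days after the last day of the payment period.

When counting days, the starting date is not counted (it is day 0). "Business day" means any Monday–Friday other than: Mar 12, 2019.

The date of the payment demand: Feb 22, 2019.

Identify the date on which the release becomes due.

Mar 18, 2019

Adding 7 calendar days to Feb 22, 2019 gives Mar 1, 2019, which is the last day of the payment period.
The date on which the release becomes due: counting 10 business days from Friday, Mar 1, 2019 (Mar 4, Mar 5, Mar 6, Mar 7, Mar 8, Mar 11, Mar 13, Mar 14, Mar 15, Mar 18, skipping weekends and the listed holiday on Mar 12) reaches Monday, Mar 18, 2019.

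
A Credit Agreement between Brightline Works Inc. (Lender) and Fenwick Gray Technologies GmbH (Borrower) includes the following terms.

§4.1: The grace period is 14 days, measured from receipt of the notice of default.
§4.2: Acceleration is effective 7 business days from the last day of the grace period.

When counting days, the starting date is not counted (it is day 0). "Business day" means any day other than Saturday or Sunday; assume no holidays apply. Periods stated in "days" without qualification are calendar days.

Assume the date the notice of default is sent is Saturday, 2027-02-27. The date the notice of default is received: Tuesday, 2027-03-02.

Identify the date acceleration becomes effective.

2027-03-25

The last day of the grace period: 14 calendar days after 2027-03-02 is 2027-03-16.
The date acceleration becomes effective: 7 business days after Tuesday, 2027-03-16, skipping weekends — Mar 17, Mar 18, Mar 19, Mar 22, Mar 23, Mar 24, Mar 25 — lands on Thursday, 2027-03-25.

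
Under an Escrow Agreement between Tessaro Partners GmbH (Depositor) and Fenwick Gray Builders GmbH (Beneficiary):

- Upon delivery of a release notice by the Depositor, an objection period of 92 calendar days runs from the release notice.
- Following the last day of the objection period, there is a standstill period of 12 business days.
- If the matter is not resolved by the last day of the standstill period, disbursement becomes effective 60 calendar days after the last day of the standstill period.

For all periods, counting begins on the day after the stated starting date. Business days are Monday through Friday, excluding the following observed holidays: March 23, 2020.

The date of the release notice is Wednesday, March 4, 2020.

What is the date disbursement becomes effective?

Adding 92 calendar days to March 4, 2020 gives June 4, 2020, which is the last day of the objection period.
From Thursday, June 4, 2020, 12 business days (Jun 5, Jun 8, Jun 9, Jun 10, …, Jun 18, Jun 19, Jun 22, skipping weekends) brings us to Monday, June 22, 2020, which is the last day of the standstill period.
Adding 60 calendar days to June 22, 2020 gives August 21, 2020, which is the date disbursement becomes effective.

August 21, 2020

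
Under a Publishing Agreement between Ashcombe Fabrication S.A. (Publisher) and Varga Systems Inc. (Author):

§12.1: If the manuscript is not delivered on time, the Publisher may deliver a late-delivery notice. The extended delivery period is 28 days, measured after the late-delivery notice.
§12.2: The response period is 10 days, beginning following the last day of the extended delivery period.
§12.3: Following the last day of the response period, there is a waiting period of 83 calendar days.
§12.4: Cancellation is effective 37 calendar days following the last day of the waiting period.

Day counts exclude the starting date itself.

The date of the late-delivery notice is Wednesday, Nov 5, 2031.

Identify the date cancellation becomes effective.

Apr 11, 2032

Adding 28 calendar days to Nov 5, 2031 gives Dec 3, 2031, which is the last day of the extended delivery period.
The last day of the response period: Dec 3, 2031 + 10 days = Dec 13, 2031.
The last day of the waiting period: Dec 13, 2031 + 83 days = Mar 5, 2032.
Adding 37 calendar days to Mar 5, 2032 gives Apr 11, 2032, which is the date cancellation becomes effective.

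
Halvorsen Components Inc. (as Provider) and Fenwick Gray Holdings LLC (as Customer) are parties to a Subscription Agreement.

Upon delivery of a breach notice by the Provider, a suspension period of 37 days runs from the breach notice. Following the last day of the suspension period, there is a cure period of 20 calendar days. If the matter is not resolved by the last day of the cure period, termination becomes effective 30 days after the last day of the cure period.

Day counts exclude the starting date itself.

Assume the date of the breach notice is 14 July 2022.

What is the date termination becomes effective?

Adding 37 calendar days to 14 July 2022 gives 20 August 2022, which is the last day of the suspension period.
The last day of the cure period: 20 August 2022 + 20 days = 9 September 2022.
The date termination becomes effective: 30 calendar days after 9 September 2022 is 9 October 2022.

9 October 2022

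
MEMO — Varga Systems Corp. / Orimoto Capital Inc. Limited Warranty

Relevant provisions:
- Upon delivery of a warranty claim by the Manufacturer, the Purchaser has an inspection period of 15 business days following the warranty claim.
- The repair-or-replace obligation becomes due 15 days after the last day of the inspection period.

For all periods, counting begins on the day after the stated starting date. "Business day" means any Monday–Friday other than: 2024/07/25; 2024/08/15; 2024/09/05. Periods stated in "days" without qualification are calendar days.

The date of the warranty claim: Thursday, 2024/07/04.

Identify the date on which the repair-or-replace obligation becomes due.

From Thursday, 2024/07/04, 15 business days (Jul 5, Jul 8, Jul 9, Jul 10, …, Jul 23, Jul 24, Jul 26, skipping weekends and the listed holiday on Jul 25) brings us to Friday, 2024/07/26, which is the last day of the inspection period.
The date on which the repair-or-replace obligation becomes due: 2024/07/26 + 15 days = 2024/08/10.

2024/08/10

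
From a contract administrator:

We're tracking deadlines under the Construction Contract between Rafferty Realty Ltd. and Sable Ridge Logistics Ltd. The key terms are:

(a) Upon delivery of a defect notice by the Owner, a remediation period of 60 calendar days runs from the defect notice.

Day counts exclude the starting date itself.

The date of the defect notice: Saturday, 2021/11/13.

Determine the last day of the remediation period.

2022/01/12

The last day of the remediation period: 2021/11/13 + 60 days = 2022/01/12.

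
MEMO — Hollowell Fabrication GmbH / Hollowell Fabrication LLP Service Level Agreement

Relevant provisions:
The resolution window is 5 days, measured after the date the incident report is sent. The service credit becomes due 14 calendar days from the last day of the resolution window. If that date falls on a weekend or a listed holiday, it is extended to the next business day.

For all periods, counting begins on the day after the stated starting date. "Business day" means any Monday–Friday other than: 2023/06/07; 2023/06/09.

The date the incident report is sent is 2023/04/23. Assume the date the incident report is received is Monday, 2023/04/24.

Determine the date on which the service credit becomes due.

2023/05/12

Adding 5 calendar days to 2023/04/23 gives 2023/04/28, which is the last day of the resolution window.
Adding 14 calendar days to 2023/04/28 gives 2023/05/12, which is the date on which the service credit becomes due. 2023/05/12 is a Friday and is not a listed holiday, so no roll-forward applies.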